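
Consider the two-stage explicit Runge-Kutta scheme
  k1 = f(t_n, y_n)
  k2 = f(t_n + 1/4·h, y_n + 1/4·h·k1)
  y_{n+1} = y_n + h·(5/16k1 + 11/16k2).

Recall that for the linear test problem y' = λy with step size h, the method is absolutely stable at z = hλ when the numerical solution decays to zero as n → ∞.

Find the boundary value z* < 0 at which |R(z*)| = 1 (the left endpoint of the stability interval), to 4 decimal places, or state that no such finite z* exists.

z* = -5.8182.

With y'=λy (z=hλ):
  k1=λy_n ⇒ h·k1=z·y_n;  k2=λ(1+1/4z)y_n ⇒ h·k2=z(1+1/4z)y_n
  y_{n+1}/y_n = 1 + 5/16z + 11/16z(1+1/4z) = 1 + z + 11/64z²
  R(z) = 1 + z + 11/64z².

Solve |R(x)|<1 on ℝ⁻.
x=-1.47: |R|=0.0986
R=1: x+11/64x²=0 ⇒ x=−64/11=-5.8182; min R=1−1/(4·11/64)=-0.4545>−1
Confirm numerically:
  x=-5.708: |R|=0.89190 <1
  x=-5.135: |R|=0.39704 <1
  x=-4.580: |R|=0.02532 <1
  x=-3.416: |R|=0.41038 <1
  x=-6.389: |R|=1.62682 >1
  x=-6.288: |R|=1.50776 >1
  x=-6.199: |R|=1.40574 >1
So |R|<1 on (-5.8182, 0).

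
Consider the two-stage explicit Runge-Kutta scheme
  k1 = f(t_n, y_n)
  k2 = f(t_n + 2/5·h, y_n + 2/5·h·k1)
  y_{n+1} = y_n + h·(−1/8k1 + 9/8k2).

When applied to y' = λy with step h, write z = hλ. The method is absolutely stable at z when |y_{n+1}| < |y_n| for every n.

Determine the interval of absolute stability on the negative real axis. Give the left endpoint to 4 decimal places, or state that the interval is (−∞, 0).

Set f=λy, z=hλ:
  k1=λy_n ⇒ h·k1=z·y_n;  k2=λ(1+2/5z)y_n ⇒ h·k2=z(1+2/5z)y_n
  y_{n+1}/y_n = 1 − 1/8z + 9/8z(1+2/5z) = 1 + z + 9/20z²
  R(z) = 1 + z + 9/20z².

Need |R(x)|<1, x<0.
x=-0.48: |R|=0.6237
R=1: x+9/20x²=0 ⇒ x=−20/9=-2.2222; min R=1−1/(4·9/20)=0.4444>−1
Confirm numerically:
  x=-2.175: |R|=0.95378 <1
  x=-2.165: |R|=0.94425 <1
  x=-1.937: |R|=0.75139 <1
  x=-1.424: |R|=0.48850 <1
  x=-2.383: |R|=1.17241 >1
  x=-2.313: |R|=1.09449 >1
  x=-2.277: |R|=1.05613 >1
So |R|<1 on (-2.2222, 0).

z∈(-2.2222,0).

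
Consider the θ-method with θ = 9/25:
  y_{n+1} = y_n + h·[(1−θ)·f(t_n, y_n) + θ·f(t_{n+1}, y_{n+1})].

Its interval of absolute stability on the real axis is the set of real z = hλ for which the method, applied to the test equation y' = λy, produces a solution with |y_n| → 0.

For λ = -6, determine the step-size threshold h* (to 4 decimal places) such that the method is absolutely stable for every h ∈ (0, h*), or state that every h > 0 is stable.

On y'=λy, z=hλ:
  y_{n+1} = y_n + z·[16/25·y_n + 9/25·y_{n+1}] ⇒ (1 − 9/25z)y_{n+1} = (1 + 16/25z)y_n
  Hence R(z) = (1 + 16/25z)/(1 − 9/25z).

Boundary: |R(x)|=1, x<0.
x=-1.15: |R|=0.1867
R=−1: 1+16/25x = −1+9/25x ⇒ -7/25x=2 ⇒ x=2/(-7/25)=-7.1429
Confirm numerically:
  x=-6.985: |R|=0.98742 <1
  x=-6.891: |R|=0.97974 <1
  x=-6.827: |R|=0.97442 <1
  x=-4.252: |R|=0.68015 <1
  x=-7.365: |R|=1.01703 >1
  x=-7.184: |R|=1.00321 >1
Interval (-7.1429, 0).

(-7.1429,0); λ=-6 ⇒ h* = (50/7)/6 = 1.1905.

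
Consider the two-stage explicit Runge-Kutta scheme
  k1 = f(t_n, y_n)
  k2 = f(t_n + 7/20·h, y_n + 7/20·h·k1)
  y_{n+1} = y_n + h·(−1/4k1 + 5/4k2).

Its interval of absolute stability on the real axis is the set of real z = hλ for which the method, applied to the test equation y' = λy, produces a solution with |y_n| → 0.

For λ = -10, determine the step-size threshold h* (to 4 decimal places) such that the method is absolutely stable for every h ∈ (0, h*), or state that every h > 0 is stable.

(-2.2857,0); λ=-10 ⇒ h* = (16/7)/10 = 0.2286.

Set f=λy, z=hλ:
  k1=λy_n ⇒ h·k1=z·y_n;  k2=λ(1+7/20z)y_n ⇒ h·k2=z(1+7/20z)y_n
  y_{n+1}/y_n = 1 − 1/4z + 5/4z(1+7/20z) = 1 + z + 7/16z²
  Hence R(z) = 1 + z + 7/16z².

Solve |R(x)|<1 on ℝ⁻.
x=-0.92: |R|=0.4503
R=1: x+7/16x²=0 ⇒ x=−16/7=-2.2857; min R=1−1/(4·7/16)=0.4286>−1
Confirm numerically:
  x=-1.400: |R|=0.45750 <1
  x=-1.310: |R|=0.44079 <1
  x=-0.925: |R|=0.44934 <1
  x=-2.839: |R|=1.68722 >1
  x=-2.641: |R|=1.41051 >1
  x=-2.374: |R|=1.09170 >1
Interval (-2.2857, 0).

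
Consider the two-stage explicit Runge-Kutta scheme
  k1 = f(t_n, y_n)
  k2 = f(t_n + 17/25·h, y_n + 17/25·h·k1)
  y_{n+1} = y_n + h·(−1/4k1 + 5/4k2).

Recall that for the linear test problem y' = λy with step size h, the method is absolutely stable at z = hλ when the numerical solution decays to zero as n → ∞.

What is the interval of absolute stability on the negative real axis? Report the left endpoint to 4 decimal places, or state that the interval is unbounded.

With y'=λy (z=hλ):
  k1=λy_n ⇒ h·k1=z·y_n;  k2=λ(1+17/25z)y_n ⇒ h·k2=z(1+17/25z)y_n
  y_{n+1}/y_n = 1 − 1/4z + 5/4z(1+17/25z) = 1 + z + 17/20z²
  so R(z) = 1 + z + 17/20z².

Solve |R(x)|<1 on ℝ⁻.
x=-0.65: |R|=0.7091
R=1: x+17/20x²=0 ⇒ x=−20/17=-1.1765; min R=1−1/(4·17/20)=0.7059>−1
Confirm numerically:
  x=-1.099: |R|=0.92763 <1
  x=-1.056: |R|=0.89187 <1
  x=-0.621: |R|=0.70679 <1
  x=-0.528: |R|=0.70897 <1
  x=-1.704: |R|=1.76407 >1
  x=-1.343: |R|=1.19010 >1
Interval (-1.1765, 0).

z∈(-1.1765,0).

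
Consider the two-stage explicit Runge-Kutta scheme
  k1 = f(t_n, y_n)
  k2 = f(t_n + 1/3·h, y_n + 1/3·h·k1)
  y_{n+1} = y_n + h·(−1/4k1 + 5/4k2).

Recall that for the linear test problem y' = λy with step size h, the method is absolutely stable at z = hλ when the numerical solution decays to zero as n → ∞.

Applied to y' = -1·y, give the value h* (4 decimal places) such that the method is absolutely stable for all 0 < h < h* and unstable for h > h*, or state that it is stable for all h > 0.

(-2.4000,0); λ=-1 ⇒ h* = (12/5)/1 = 2.4000.

Test eqn y'=λy, z=hλ:
  k1=λy_n ⇒ h·k1=z·y_n;  k2=λ(1+1/3z)y_n ⇒ h·k2=z(1+1/3z)y_n
  y_{n+1}/y_n = 1 − 1/4z + 5/4z(1+1/3z) = 1 + z + 5/12z²
  ⇒ R(z) = 1 + z + 5/12z².

Find x<0 with |R(x)|<1.
x=-0.95: |R|=0.4260
R=1: x+5/12x²=0 ⇒ x=−12/5=-2.4000; min R=1−1/(4·5/12)=0.4000>−1
Confirm numerically:
  x=-2.206: |R|=0.82168 <1
  x=-2.122: |R|=0.75420 <1
  x=-1.350: |R|=0.40938 <1
  x=-2.664: |R|=1.29304 >1
  x=-2.637: |R|=1.26040 >1
  x=-2.592: |R|=1.20736 >1
Interval (-2.4000, 0).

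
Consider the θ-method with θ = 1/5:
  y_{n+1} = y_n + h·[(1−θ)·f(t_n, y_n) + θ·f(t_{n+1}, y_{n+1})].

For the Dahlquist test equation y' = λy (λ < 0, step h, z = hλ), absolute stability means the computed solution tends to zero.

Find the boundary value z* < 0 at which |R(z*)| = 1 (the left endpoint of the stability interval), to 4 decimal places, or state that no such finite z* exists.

On y'=λy, z=hλ:
  y_{n+1} = y_n + z·[4/5·y_n + 1/5·y_{n+1}] ⇒ (1 − 1/5z)y_{n+1} = (1 + 4/5z)y_n
  R(z) = (1 + 4/5z)/(1 − 1/5z).

Need |R(x)|<1, x<0.
x=-1.35: |R|=0.0630
R=−1: 1+4/5x = −1+1/5x ⇒ -3/5x=2 ⇒ x=2/(-3/5)=-3.3333
Confirm numerically:
  x=-2.964: |R|=0.86087 <1
  x=-2.962: |R|=0.86009 <1
  x=-2.877: |R|=0.82620 <1
  x=-2.127: |R|=0.49221 <1
  x=-3.774: |R|=1.15067 >1
  x=-3.699: |R|=1.12611 >1
  x=-3.441: |R|=1.03827 >1
Stable set (-3.3333, 0).

left endpoint -3.3333.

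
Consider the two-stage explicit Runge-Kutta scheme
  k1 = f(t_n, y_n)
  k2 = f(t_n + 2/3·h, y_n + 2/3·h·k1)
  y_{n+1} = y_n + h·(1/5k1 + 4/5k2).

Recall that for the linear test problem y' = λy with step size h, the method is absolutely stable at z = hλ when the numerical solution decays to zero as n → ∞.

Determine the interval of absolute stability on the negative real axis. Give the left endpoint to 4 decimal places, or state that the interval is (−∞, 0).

With y'=λy (z=hλ):
  k1=λy_n ⇒ h·k1=z·y_n;  k2=λ(1+2/3z)y_n ⇒ h·k2=z(1+2/3z)y_n
  y_{n+1}/y_n = 1 + 1/5z + 4/5z(1+2/3z) = 1 + z + 8/15z²
  R(z) = 1 + z + 8/15z².

Solve |R(x)|<1 on ℝ⁻.
x=-0.43: |R|=0.6686
R=1: x+8/15x²=0 ⇒ x=−15/8=-1.8750; min R=1−1/(4·8/15)=0.5312>−1
Confirm numerically:
  x=-1.516: |R|=0.70974 <1
  x=-0.964: |R|=0.53162 <1
  x=-0.950: |R|=0.53133 <1
  x=-2.319: |R|=1.54914 >1
  x=-2.209: |R|=1.39350 >1
  x=-1.986: |R|=1.11757 >1
Interval (-1.8750, 0).

(-1.8750, 0).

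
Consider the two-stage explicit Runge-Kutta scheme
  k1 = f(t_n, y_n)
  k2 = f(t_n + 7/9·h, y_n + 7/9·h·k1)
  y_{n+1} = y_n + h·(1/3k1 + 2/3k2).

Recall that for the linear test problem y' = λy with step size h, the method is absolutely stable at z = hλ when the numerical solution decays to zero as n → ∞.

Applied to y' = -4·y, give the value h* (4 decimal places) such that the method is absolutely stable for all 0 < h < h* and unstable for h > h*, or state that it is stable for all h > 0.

On y'=λy, z=hλ:
  k1=λy_n ⇒ h·k1=z·y_n;  k2=λ(1+7/9z)y_n ⇒ h·k2=z(1+7/9z)y_n
  y_{n+1}/y_n = 1 + 1/3z + 2/3z(1+7/9z) = 1 + z + 14/27z²
  so R(z) = 1 + z + 14/27z².

Find x<0 with |R(x)|<1.
x=-1.2: |R|=0.5467
R=1: x+14/27x²=0 ⇒ x=−27/14=-1.9286; min R=1−1/(4·14/27)=0.5179>−1
Confirm numerically:
  x=-1.742: |R|=0.83148 <1
  x=-1.438: |R|=0.63422 <1
  x=-1.278: |R|=0.56889 <1
  x=-0.788: |R|=0.53397 <1
  x=-2.419: |R|=1.61514 >1
  x=-2.126: |R|=1.21764 >1
  x=-2.014: |R|=1.08921 >1
Stable set (-1.9286, 0).

(-1.9286,0); λ=-4 ⇒ h* = (27/14)/4 = 0.4821.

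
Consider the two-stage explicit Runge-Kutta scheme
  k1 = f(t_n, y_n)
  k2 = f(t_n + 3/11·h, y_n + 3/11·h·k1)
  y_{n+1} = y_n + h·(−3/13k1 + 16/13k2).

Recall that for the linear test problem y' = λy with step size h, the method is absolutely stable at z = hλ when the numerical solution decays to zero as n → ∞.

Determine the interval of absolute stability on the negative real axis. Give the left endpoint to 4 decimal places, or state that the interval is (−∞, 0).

With y'=λy (z=hλ):
  k1=λy_n ⇒ h·k1=z·y_n;  k2=λ(1+3/11z)y_n ⇒ h·k2=z(1+3/11z)y_n
  y_{n+1}/y_n = 1 − 3/13z + 16/13z(1+3/11z) = 1 + z + 48/143z²
  R(z) = 1 + z + 48/143z².

Need |R(x)|<1, x<0.
x=-0.58: |R|=0.5329
R=1: x+48/143x²=0 ⇒ x=−143/48=-2.9792; min R=1−1/(4·48/143)=0.2552>−1
Confirm numerically:
  x=-2.358: |R|=0.50835 <1
  x=-2.294: |R|=0.47241 <1
  x=-2.219: |R|=0.43380 <1
  x=-1.428: |R|=0.25648 <1
  x=-3.506: |R|=1.62000 >1
  x=-3.249: |R|=1.29427 >1
So |R|<1 on (-2.9792, 0).

z∈(-2.9792,0).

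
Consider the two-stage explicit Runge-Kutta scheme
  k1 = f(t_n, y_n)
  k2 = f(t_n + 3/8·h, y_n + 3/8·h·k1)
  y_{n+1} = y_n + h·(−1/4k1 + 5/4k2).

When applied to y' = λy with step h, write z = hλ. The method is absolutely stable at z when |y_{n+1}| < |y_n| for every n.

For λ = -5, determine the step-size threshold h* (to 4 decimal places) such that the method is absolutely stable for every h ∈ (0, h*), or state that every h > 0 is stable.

On y'=λy, z=hλ:
  k1=λy_n ⇒ h·k1=z·y_n;  k2=λ(1+3/8z)y_n ⇒ h·k2=z(1+3/8z)y_n
  y_{n+1}/y_n = 1 − 1/4z + 5/4z(1+3/8z) = 1 + z + 15/32z²
  Hence R(z) = 1 + z + 15/32z².

Need |R(x)|<1, x<0.
x=-1.25: |R|=0.4824
R=1: x+15/32x²=0 ⇒ x=−32/15=-2.1333; min R=1−1/(4·15/32)=0.4667>−1
Confirm numerically:
  x=-1.775: |R|=0.70186 <1
  x=-1.699: |R|=0.65409 <1
  x=-1.368: |R|=0.50923 <1
  x=-2.635: |R|=1.61964 >1
  x=-2.456: |R|=1.37147 >1
Stable set (-2.1333, 0).

(-2.1333,0); λ=-5 ⇒ h* = (32/15)/5 = 0.4267.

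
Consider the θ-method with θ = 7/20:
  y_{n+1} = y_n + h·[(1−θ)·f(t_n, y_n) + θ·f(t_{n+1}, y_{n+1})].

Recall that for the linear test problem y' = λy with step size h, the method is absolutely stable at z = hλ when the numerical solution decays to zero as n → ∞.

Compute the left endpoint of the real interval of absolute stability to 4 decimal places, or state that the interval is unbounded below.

On y'=λy, z=hλ:
  y_{n+1} = y_n + z·[13/20·y_n + 7/20·y_{n+1}] ⇒ (1 − 7/20z)y_{n+1} = (1 + 13/20z)y_n
  R(z) = (1 + 13/20z)/(1 − 7/20z).

Solve |R(x)|<1 on ℝ⁻.
x=-1.2: |R|=0.1549
R=−1: 1+13/20x = −1+7/20x ⇒ -3/10x=2 ⇒ x=2/(-3/10)=-6.6667
Confirm numerically:
  x=-5.076: |R|=0.82814 <1
  x=-4.180: |R|=0.69712 <1
  x=-3.131: |R|=0.49390 <1
  x=-7.154: |R|=1.04172 >1
  x=-6.954: |R|=1.02510 >1
  x=-6.764: |R|=1.00867 >1
Stable set (-6.6667, 0).

left endpoint -6.6667.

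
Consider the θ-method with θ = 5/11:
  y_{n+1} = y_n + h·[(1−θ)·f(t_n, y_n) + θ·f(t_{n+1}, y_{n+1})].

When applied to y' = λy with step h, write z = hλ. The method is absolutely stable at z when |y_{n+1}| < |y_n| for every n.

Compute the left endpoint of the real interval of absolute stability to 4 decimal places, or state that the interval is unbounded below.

z* = -22.0000.

Set f=λy, z=hλ:
  y_{n+1} = y_n + z·[6/11·y_n + 5/11·y_{n+1}] ⇒ (1 − 5/11z)y_{n+1} = (1 + 6/11z)y_n
  Hence R(z) = (1 + 6/11z)/(1 − 5/11z).

Boundary: |R(x)|=1, x<0.
x=-0.88: |R|=0.3714
R=−1: 1+6/11x = −1+5/11x ⇒ -1/11x=2 ⇒ x=2/(-1/11)=-22.0000
Confirm numerically:
  x=-18.922: |R|=0.97086 <1
  x=-18.625: |R|=0.96759 <1
  x=-15.017: |R|=0.91888 <1
  x=-14.802: |R|=0.91533 <1
  x=-22.379: |R|=1.00308 >1
  x=-22.338: |R|=1.00275 >1
  x=-22.327: |R|=1.00267 >1
So |R|<1 on (-22.0000, 0).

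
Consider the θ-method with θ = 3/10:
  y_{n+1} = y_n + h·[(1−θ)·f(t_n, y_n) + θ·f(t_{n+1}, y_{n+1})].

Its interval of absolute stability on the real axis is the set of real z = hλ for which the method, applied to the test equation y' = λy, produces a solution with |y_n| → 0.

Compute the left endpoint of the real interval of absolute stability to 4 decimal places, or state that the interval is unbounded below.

Test eqn y'=λy, z=hλ:
  y_{n+1} = y_n + z·[7/10·y_n + 3/10·y_{n+1}] ⇒ (1 − 3/10z)y_{n+1} = (1 + 7/10z)y_n
  Hence R(z) = (1 + 7/10z)/(1 − 3/10z).

Solve |R(x)|<1 on ℝ⁻.
x=-0.65: |R|=0.4561
R=−1: 1+7/10x = −1+3/10x ⇒ -2/5x=2 ⇒ x=2/(-2/5)=-5.0000
Confirm numerically:
  x=-3.922: |R|=0.80189 <1
  x=-2.981: |R|=0.57367 <1
  x=-2.615: |R|=0.46540 <1
  x=-5.590: |R|=1.08816 >1
  x=-5.275: |R|=1.04259 >1
So |R|<1 on (-5.0000, 0).

z* = -5.0000.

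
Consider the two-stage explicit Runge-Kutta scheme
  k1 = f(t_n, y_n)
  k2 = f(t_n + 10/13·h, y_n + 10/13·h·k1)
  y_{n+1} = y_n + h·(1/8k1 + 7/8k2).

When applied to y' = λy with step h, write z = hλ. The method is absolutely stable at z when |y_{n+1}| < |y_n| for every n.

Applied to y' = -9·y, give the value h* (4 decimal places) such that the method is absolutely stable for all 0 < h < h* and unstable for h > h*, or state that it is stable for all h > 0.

Test eqn y'=λy, z=hλ:
  k1=λy_n ⇒ h·k1=z·y_n;  k2=λ(1+10/13z)y_n ⇒ h·k2=z(1+10/13z)y_n
  y_{n+1}/y_n = 1 + 1/8z + 7/8z(1+10/13z) = 1 + z + 35/52z²
  Hence R(z) = 1 + z + 35/52z².

Find x<0 with |R(x)|<1.
x=-0.9: |R|=0.6452
R=1: x+35/52x²=0 ⇒ x=−52/35=-1.4857; min R=1−1/(4·35/52)=0.6286>−1
Confirm numerically:
  x=-0.778: |R|=0.62940 <1
  x=-0.776: |R|=0.62931 <1
  x=-0.730: |R|=0.62868 <1
  x=-2.011: |R|=1.71100 >1
  x=-1.917: |R|=1.55648 >1
Stable set (-1.4857, 0).

(-1.4857,0); λ=-9 ⇒ h* = (52/35)/9 = 0.1651.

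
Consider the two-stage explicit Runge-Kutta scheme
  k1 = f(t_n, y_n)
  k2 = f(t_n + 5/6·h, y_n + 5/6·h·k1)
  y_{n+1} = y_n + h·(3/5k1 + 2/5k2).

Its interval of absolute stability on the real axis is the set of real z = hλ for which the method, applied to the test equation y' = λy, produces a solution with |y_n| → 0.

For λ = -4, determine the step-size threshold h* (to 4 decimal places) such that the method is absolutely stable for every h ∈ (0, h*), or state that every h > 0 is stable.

With y'=λy (z=hλ):
  k1=λy_n ⇒ h·k1=z·y_n;  k2=λ(1+5/6z)y_n ⇒ h·k2=z(1+5/6z)y_n
  y_{n+1}/y_n = 1 + 3/5z + 2/5z(1+5/6z) = 1 + z + 1/3z²
  ⇒ R(z) = 1 + z + 1/3z².

Find x<0 with |R(x)|<1.
x=-1.41: |R|=0.2527
R=1: x+1/3x²=0 ⇒ x=−3=-3.0000; min R=1−1/(4·1/3)=0.2500>−1
Confirm numerically:
  x=-2.891: |R|=0.89496 <1
  x=-1.864: |R|=0.29417 <1
  x=-1.645: |R|=0.25701 <1
  x=-1.506: |R|=0.25001 <1
  x=-3.237: |R|=1.25572 >1
  x=-3.189: |R|=1.20091 >1
  x=-3.136: |R|=1.14217 >1
So |R|<1 on (-3.0000, 0).

(-3.0000,0); λ=-4 ⇒ h* = (3)/4 = 0.7500.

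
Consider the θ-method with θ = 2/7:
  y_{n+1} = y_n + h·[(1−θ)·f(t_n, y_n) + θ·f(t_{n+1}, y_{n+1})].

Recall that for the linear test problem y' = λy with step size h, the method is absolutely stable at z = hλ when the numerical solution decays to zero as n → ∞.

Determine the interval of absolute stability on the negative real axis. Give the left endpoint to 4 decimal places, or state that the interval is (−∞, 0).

With y'=λy (z=hλ):
  y_{n+1} = y_n + z·[5/7·y_n + 2/7·y_{n+1}] ⇒ (1 − 2/7z)y_{n+1} = (1 + 5/7z)y_n
  Hence R(z) = (1 + 5/7z)/(1 − 2/7z).

Need |R(x)|<1, x<0.
x=-1.56: |R|=0.0791
R=−1: 1+5/7x = −1+2/7x ⇒ -3/7x=2 ⇒ x=2/(-3/7)=-4.6667
Confirm numerically:
  x=-4.508: |R|=0.97028 <1
  x=-4.471: |R|=0.96318 <1
  x=-3.469: |R|=0.74222 <1
  x=-2.998: |R|=0.61480 <1
  x=-5.211: |R|=1.09373 >1
  x=-5.154: |R|=1.08447 >1
  x=-4.712: |R|=1.00828 >1
Interval (-4.6667, 0).

z∈(-4.6667,0).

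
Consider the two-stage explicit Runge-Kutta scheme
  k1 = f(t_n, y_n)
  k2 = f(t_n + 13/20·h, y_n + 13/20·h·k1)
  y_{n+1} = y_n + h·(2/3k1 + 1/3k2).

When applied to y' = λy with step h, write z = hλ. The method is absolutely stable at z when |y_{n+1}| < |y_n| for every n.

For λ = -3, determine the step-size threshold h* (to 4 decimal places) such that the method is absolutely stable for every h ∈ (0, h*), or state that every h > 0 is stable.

Test eqn y'=λy, z=hλ:
  k1=λy_n ⇒ h·k1=z·y_n;  k2=λ(1+13/20z)y_n ⇒ h·k2=z(1+13/20z)y_n
  y_{n+1}/y_n = 1 + 2/3z + 1/3z(1+13/20z) = 1 + z + 13/60z²
  R(z) = 1 + z + 13/60z².

Find x<0 with |R(x)|<1.
x=-1.71: |R|=0.0764
R=1: x+13/60x²=0 ⇒ x=−60/13=-4.6154; min R=1−1/(4·13/60)=-0.1538>−1
Confirm numerically:
  x=-4.525: |R|=0.91139 <1
  x=-3.641: |R|=0.23132 <1
  x=-2.927: |R|=0.07075 <1
  x=-2.767: |R|=0.10814 <1
  x=-5.189: |R|=1.64491 >1
  x=-4.982: |R|=1.39574 >1
  x=-4.960: |R|=1.37035 >1
So |R|<1 on (-4.6154, 0).

(-4.6154,0); λ=-3 ⇒ h* = (60/13)/3 = 1.5385.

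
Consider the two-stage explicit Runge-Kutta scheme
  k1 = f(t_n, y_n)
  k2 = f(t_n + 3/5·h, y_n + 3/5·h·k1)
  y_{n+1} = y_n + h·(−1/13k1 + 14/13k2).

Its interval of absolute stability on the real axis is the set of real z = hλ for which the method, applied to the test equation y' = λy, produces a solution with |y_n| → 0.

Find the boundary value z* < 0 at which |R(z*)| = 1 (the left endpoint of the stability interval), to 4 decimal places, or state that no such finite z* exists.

z* = -1.5476.

Set f=λy, z=hλ:
  k1=λy_n ⇒ h·k1=z·y_n;  k2=λ(1+3/5z)y_n ⇒ h·k2=z(1+3/5z)y_n
  y_{n+1}/y_n = 1 − 1/13z + 14/13z(1+3/5z) = 1 + z + 42/65z²
  R(z) = 1 + z + 42/65z².

Boundary: |R(x)|=1, x<0.
x=-0.82: |R|=0.6145
R=1: x+42/65x²=0 ⇒ x=−65/42=-1.5476; min R=1−1/(4·42/65)=0.6131>−1
Confirm numerically:
  x=-1.281: |R|=0.77931 <1
  x=-1.125: |R|=0.69279 <1
  x=-1.086: |R|=0.67607 <1
  x=-2.101: |R|=1.75125 >1
  x=-1.980: |R|=1.55318 >1
  x=-1.957: |R|=1.51767 >1
Interval (-1.5476, 0).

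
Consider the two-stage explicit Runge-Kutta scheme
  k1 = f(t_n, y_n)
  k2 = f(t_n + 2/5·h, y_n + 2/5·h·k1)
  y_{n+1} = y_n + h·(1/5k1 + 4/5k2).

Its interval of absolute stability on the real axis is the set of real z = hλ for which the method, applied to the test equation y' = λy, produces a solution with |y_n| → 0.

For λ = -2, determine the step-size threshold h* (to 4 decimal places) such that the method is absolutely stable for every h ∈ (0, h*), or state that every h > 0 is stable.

Set f=λy, z=hλ:
  k1=λy_n ⇒ h·k1=z·y_n;  k2=λ(1+2/5z)y_n ⇒ h·k2=z(1+2/5z)y_n
  y_{n+1}/y_n = 1 + 1/5z + 4/5z(1+2/5z) = 1 + z + 8/25z²
  R(z) = 1 + z + 8/25z².

Find x<0 with |R(x)|<1.
x=-1.78: |R|=0.2339
R=1: x+8/25x²=0 ⇒ x=−25/8=-3.1250; min R=1−1/(4·8/25)=0.2188>−1
Confirm numerically:
  x=-3.017: |R|=0.89573 <1
  x=-2.753: |R|=0.67228 <1
  x=-2.633: |R|=0.58546 <1
  x=-1.440: |R|=0.22355 <1
  x=-3.684: |R|=1.65899 >1
  x=-3.634: |R|=1.59191 >1
  x=-3.597: |R|=1.54329 >1
So |R|<1 on (-3.1250, 0).

(-3.1250,0); λ=-2 ⇒ h* = (25/8)/2 = 1.5625.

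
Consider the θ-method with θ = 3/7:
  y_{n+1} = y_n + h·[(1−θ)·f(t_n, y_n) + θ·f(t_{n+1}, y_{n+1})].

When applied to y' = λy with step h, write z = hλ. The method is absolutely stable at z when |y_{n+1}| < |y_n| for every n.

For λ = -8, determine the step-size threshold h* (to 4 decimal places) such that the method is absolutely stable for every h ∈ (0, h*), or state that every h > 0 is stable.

(-14.0000,0); λ=-8 ⇒ h* = (14)/8 = 1.7500.

Test eqn y'=λy, z=hλ:
  y_{n+1} = y_n + z·[4/7·y_n + 3/7·y_{n+1}] ⇒ (1 − 3/7z)y_{n+1} = (1 + 4/7z)y_n
  R(z) = (1 + 4/7z)/(1 − 3/7z).

Solve |R(x)|<1 on ℝ⁻.
x=-0.79: |R|=0.4098
R=−1: 1+4/7x = −1+3/7x ⇒ -1/7x=2 ⇒ x=2/(-1/7)=-14.0000
Confirm numerically:
  x=-13.746: |R|=0.99473 <1
  x=-13.202: |R|=0.98288 <1
  x=-8.133: |R|=0.81315 <1
  x=-7.541: |R|=0.78196 <1
  x=-14.268: |R|=1.00538 >1
  x=-14.121: |R|=1.00245 >1
Interval (-14.0000, 0).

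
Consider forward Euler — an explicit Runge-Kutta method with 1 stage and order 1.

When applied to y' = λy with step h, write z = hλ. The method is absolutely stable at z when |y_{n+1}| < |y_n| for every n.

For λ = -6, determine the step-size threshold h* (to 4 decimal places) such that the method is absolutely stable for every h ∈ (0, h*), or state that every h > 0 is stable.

(-2.0000,0); λ=-6 ⇒ h* = 0.3333.

Test eqn y'=λy, z=hλ:
  order 1, 1-stage ⇒ R(z)=1+z
  (e.g. R(-0.89)=0.11000, |R|=0.11000)

Solve |R(x)|<1 on ℝ⁻.
x=-0.89: |R|=0.1100
|R(-1.9)|=0.9000 |R(-1.7)|=0.7000 |R(-1.58)|=0.5800
Bisect:
  x_lo=-2.6272 |R|=1.6272  x_hi=-0.3379 |R|=0.6621
  mid=-1.48256 |R|=0.48256 →hi
  mid=-2.05488 |R|=1.05488 →lo
  mid=-1.76872 |R|=0.76872 →hi
  mid=-1.91180 |R|=0.91180 →hi
  mid=-1.98334 |R|=0.98334 →hi
  mid=-2.01911 |R|=1.01911 →lo
  mid=-2.00122 |R|=1.00122 →lo
  mid=-1.99228 |R|=0.99228 →hi
  mid=-1.99675 |R|=0.99675 →hi
  ...
  [-2.00010,-1.99996] ⇒ x*=-2.0000
Stable set (-2.0000, 0).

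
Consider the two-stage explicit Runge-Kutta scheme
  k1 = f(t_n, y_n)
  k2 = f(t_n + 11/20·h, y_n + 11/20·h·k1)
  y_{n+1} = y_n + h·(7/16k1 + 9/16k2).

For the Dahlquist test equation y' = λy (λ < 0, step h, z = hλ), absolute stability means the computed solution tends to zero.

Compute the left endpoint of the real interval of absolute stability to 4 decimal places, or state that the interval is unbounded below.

With y'=λy (z=hλ):
  k1=λy_n ⇒ h·k1=z·y_n;  k2=λ(1+11/20z)y_n ⇒ h·k2=z(1+11/20z)y_n
  y_{n+1}/y_n = 1 + 7/16z + 9/16z(1+11/20z) = 1 + z + 99/320z²
  ⇒ R(z) = 1 + z + 99/320z².

Find x<0 with |R(x)|<1.
x=-0.91: |R|=0.3462
R=1: x+99/320x²=0 ⇒ x=−320/99=-3.2323; min R=1−1/(4·99/320)=0.1919>−1
Confirm numerically:
  x=-3.159: |R|=0.92834 <1
  x=-2.809: |R|=0.63212 <1
  x=-2.005: |R|=0.23870 <1
  x=-1.313: |R|=0.22035 <1
  x=-3.704: |R|=1.54051 >1
  x=-3.588: |R|=1.39481 >1
So |R|<1 on (-3.2323, 0).

left endpoint -3.2323.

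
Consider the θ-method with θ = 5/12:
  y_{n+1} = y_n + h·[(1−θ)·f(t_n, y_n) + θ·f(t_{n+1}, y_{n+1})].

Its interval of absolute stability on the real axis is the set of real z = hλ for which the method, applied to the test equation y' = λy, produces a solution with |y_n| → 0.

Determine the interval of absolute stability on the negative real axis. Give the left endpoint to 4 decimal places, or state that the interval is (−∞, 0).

Set f=λy, z=hλ:
  y_{n+1} = y_n + z·[7/12·y_n + 5/12·y_{n+1}] ⇒ (1 − 5/12z)y_{n+1} = (1 + 7/12z)y_n
  Hence R(z) = (1 + 7/12z)/(1 − 5/12z).

Need |R(x)|<1, x<0.
x=-0.89: |R|=0.3508
R=−1: 1+7/12x = −1+5/12x ⇒ -1/6x=2 ⇒ x=2/(-1/6)=-12.0000
Confirm numerically:
  x=-11.754: |R|=0.99305 <1
  x=-9.989: |R|=0.93507 <1
  x=-8.889: |R|=0.88977 <1
  x=-7.045: |R|=0.79015 <1
  x=-12.495: |R|=1.01329 >1
  x=-12.455: |R|=1.01225 >1
  x=-12.404: |R|=1.01092 >1
So |R|<1 on (-12.0000, 0).

z∈(-12.0000,0).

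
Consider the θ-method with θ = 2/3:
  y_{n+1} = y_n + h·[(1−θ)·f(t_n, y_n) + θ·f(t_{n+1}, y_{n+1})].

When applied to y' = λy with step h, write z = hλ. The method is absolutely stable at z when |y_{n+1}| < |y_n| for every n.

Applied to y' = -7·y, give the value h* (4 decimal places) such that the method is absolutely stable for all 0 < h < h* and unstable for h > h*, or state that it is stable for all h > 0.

interval (−∞, 0). Any h>0 works for λ=-7.

Test eqn y'=λy, z=hλ:
  y_{n+1} = y_n + z·[1/3·y_n + 2/3·y_{n+1}] ⇒ (1 − 2/3z)y_{n+1} = (1 + 1/3z)y_n
  R(z) = (1 + 1/3z)/(1 − 2/3z).

Solve |R(x)|<1 on ℝ⁻.
x=-1.06: |R|=0.3789
x=-2: |R|=0.1429
x=-10: |R|=0.3043
x=-100: |R|=0.4778
θ=2/3≥1/2 ⇒ |1+1/3x|<|1−2/3x| ∀x<0 ⇒ unbounded interval.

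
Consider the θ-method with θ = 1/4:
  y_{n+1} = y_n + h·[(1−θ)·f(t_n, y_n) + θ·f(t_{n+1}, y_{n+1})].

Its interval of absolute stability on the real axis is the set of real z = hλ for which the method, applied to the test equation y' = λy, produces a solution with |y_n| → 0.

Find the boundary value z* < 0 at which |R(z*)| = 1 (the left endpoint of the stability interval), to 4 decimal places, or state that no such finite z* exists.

On y'=λy, z=hλ:
  y_{n+1} = y_n + z·[3/4·y_n + 1/4·y_{n+1}] ⇒ (1 − 1/4z)y_{n+1} = (1 + 3/4z)y_n
  ⇒ R(z) = (1 + 3/4z)/(1 − 1/4z).

Find x<0 with |R(x)|<1.
x=-0.96: |R|=0.2258
R=−1: 1+3/4x = −1+1/4x ⇒ -1/2x=2 ⇒ x=2/(-1/2)=-4.0000
Confirm numerically:
  x=-3.920: |R|=0.97980 <1
  x=-3.108: |R|=0.74902 <1
  x=-2.901: |R|=0.68150 <1
  x=-1.973: |R|=0.32128 <1
  x=-4.310: |R|=1.07461 >1
  x=-4.147: |R|=1.03609 >1
Stable set (-4.0000, 0).

z* = -4.0000.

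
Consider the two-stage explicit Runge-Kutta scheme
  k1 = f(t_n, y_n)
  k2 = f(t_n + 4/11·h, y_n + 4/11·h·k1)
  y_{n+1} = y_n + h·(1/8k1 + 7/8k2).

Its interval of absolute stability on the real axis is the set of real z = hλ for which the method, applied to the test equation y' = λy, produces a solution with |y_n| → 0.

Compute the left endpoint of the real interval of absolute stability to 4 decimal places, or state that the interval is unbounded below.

z* = -3.1429.

Test eqn y'=λy, z=hλ:
  k1=λy_n ⇒ h·k1=z·y_n;  k2=λ(1+4/11z)y_n ⇒ h·k2=z(1+4/11z)y_n
  y_{n+1}/y_n = 1 + 1/8z + 7/8z(1+4/11z) = 1 + z + 7/22z²
  R(z) = 1 + z + 7/22z².

Find x<0 with |R(x)|<1.
x=-1.25: |R|=0.2472
R=1: x+7/22x²=0 ⇒ x=−22/7=-3.1429; min R=1−1/(4·7/22)=0.2143>−1
Confirm numerically:
  x=-3.058: |R|=0.91743 <1
  x=-2.784: |R|=0.68212 <1
  x=-2.585: |R|=0.54116 <1
  x=-3.729: |R|=1.69546 >1
  x=-3.625: |R|=1.55611 >1
  x=-3.262: |R|=1.12366 >1
Stable set (-3.1429, 0).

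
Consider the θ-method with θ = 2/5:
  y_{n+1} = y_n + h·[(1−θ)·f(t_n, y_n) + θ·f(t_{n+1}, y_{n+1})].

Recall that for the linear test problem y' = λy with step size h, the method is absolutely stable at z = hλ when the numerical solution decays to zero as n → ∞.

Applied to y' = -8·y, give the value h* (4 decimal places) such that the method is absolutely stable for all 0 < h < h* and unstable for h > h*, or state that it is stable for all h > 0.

(-10.0000,0); λ=-8 ⇒ h* = (10)/8 = 1.2500.

On y'=λy, z=hλ:
  y_{n+1} = y_n + z·[3/5·y_n + 2/5·y_{n+1}] ⇒ (1 − 2/5z)y_{n+1} = (1 + 3/5z)y_n
  ⇒ R(z) = (1 + 3/5z)/(1 − 2/5z).

Find x<0 with |R(x)|<1.
x=-0.61: |R|=0.5096
R=−1: 1+3/5x = −1+2/5x ⇒ -1/5x=2 ⇒ x=2/(-1/5)=-10.0000
Confirm numerically:
  x=-9.279: |R|=0.96939 <1
  x=-9.257: |R|=0.96840 <1
  x=-5.714: |R|=0.73910 <1
  x=-5.186: |R|=0.68683 <1
  x=-10.567: |R|=1.02170 >1
  x=-10.474: |R|=1.01827 >1
Stable set (-10.0000, 0).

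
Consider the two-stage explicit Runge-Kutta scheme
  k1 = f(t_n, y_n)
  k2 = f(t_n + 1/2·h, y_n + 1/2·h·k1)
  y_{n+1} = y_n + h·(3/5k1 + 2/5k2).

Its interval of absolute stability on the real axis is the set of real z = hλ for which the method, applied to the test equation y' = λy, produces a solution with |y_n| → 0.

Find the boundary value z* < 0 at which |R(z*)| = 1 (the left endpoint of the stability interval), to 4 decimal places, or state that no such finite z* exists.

On y'=λy, z=hλ:
  k1=λy_n ⇒ h·k1=z·y_n;  k2=λ(1+1/2z)y_n ⇒ h·k2=z(1+1/2z)y_n
  y_{n+1}/y_n = 1 + 3/5z + 2/5z(1+1/2z) = 1 + z + 1/5z²
  R(z) = 1 + z + 1/5z².

Solve |R(x)|<1 on ℝ⁻.
x=-1.21: |R|=0.0828
R=1: x+1/5x²=0 ⇒ x=−5=-5.0000; min R=1−1/(4·1/5)=-0.2500>−1
Confirm numerically:
  x=-4.595: |R|=0.62781 <1
  x=-3.976: |R|=0.18572 <1
  x=-2.016: |R|=0.20315 <1
  x=-5.548: |R|=1.60806 >1
  x=-5.311: |R|=1.33034 >1
  x=-5.128: |R|=1.13128 >1
So |R|<1 on (-5.0000, 0).

left endpoint -5.0000.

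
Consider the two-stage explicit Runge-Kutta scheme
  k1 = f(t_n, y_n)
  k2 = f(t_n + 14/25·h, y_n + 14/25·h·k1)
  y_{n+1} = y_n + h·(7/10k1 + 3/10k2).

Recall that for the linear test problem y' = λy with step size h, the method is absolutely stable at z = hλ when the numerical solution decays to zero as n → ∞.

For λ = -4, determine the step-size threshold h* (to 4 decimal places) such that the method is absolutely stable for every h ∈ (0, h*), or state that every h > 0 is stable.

(-5.9524,0); λ=-4 ⇒ h* = (125/21)/4 = 1.4881.

With y'=λy (z=hλ):
  k1=λy_n ⇒ h·k1=z·y_n;  k2=λ(1+14/25z)y_n ⇒ h·k2=z(1+14/25z)y_n
  y_{n+1}/y_n = 1 + 7/10z + 3/10z(1+14/25z) = 1 + z + 21/125z²
  so R(z) = 1 + z + 21/125z².

Boundary: |R(x)|=1, x<0.
x=-1.49: |R|=0.1170
R=1: x+21/125x²=0 ⇒ x=−125/21=-5.9524; min R=1−1/(4·21/125)=-0.4881>−1
Confirm numerically:
  x=-5.459: |R|=0.54751 <1
  x=-4.751: |R|=0.04110 <1
  x=-4.351: |R|=0.17056 <1
  x=-2.831: |R|=0.48455 <1
  x=-6.540: |R|=1.64563 >1
  x=-6.526: |R|=1.62890 >1
  x=-6.319: |R|=1.38920 >1
Interval (-5.9524, 0).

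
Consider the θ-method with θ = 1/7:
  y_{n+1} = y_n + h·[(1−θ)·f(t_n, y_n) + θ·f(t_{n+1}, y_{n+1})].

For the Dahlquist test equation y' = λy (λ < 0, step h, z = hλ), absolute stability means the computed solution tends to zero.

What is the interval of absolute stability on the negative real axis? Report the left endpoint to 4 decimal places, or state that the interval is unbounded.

(-2.8000, 0).

On y'=λy, z=hλ:
  y_{n+1} = y_n + z·[6/7·y_n + 1/7·y_{n+1}] ⇒ (1 − 1/7z)y_{n+1} = (1 + 6/7z)y_n
  ⇒ R(z) = (1 + 6/7z)/(1 − 1/7z).

Solve |R(x)|<1 on ℝ⁻.
x=-1.29: |R|=0.0893
R=−1: 1+6/7x = −1+1/7x ⇒ -5/7x=2 ⇒ x=2/(-5/7)=-2.8000
Confirm numerically:
  x=-2.666: |R|=0.93068 <1
  x=-2.597: |R|=0.89424 <1
  x=-2.304: |R|=0.73345 <1
  x=-3.354: |R|=1.26753 >1
  x=-3.261: |R|=1.22464 >1
  x=-3.222: |R|=1.20642 >1
Interval (-2.8000, 0).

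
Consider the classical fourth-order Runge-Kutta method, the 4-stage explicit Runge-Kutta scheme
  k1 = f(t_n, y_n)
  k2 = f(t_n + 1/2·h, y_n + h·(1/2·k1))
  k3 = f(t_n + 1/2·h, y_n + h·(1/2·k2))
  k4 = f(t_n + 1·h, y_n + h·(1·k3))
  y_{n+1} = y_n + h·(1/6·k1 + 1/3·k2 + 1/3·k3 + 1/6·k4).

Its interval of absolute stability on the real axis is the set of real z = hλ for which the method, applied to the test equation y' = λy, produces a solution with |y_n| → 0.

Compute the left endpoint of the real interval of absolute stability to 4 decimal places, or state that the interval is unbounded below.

On y'=λy, z=hλ:
  order 4, 4-stage ⇒ R(z)=1+z+z^2/2+z^3/6+z^4/24
  (e.g. R(-1.33)=0.29272, |R|=0.29272)

Need |R(x)|<1, x<0.
x=-1.33: |R|=0.2927
|R(-1.98)|=0.3269 |R(-1.79)|=0.2839 |R(-0.86)|=0.4266
Bisect:
  x_lo=-3.1461 |R|=1.6950  x_hi=-0.2496 |R|=0.7791
  mid=-1.69785 |R|=0.27401 →hi
  mid=-2.42198 |R|=0.57688 →hi
  mid=-2.78405 |R|=0.99813 →hi
  mid=-2.96508 |R|=1.30668 →lo
  mid=-2.87457 |R|=1.14315 →lo
  mid=-2.82931 |R|=1.06841 →lo
  mid=-2.80668 |R|=1.03273 →lo
  mid=-2.79537 |R|=1.01529 →lo
  mid=-2.78971 |R|=1.00668 →lo
  ...
  [-2.78547,-2.78529] ⇒ x*=-2.7853
So |R|<1 on (-2.7853, 0).

left endpoint -2.7853.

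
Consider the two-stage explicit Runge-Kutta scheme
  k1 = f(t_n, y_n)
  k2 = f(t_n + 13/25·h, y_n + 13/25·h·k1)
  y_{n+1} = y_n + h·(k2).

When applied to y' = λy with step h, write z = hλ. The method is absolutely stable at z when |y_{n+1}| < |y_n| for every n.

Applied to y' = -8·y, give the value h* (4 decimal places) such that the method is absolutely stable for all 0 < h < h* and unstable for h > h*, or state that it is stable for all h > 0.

(-1.9231,0); λ=-8 ⇒ h* = (25/13)/8 = 0.2404.

Set f=λy, z=hλ:
  k1=λy_n ⇒ h·k1=z·y_n;  k2=λ(1+13/25z)y_n ⇒ h·k2=z(1+13/25z)y_n
  y_{n+1}/y_n = 1 + z(1+13/25z) = 1 + z + 13/25z²
  ⇒ R(z) = 1 + z + 13/25z².

Need |R(x)|<1, x<0.
x=-1.57: |R|=0.7117
R=1: x+13/25x²=0 ⇒ x=−25/13=-1.9231; min R=1−1/(4·13/25)=0.5192>−1
Confirm numerically:
  x=-1.881: |R|=0.95884 <1
  x=-1.602: |R|=0.73253 <1
  x=-1.431: |R|=0.63384 <1
  x=-1.345: |R|=0.59569 <1
  x=-2.319: |R|=1.47744 >1
  x=-2.036: |R|=1.11955 >1
  x=-1.987: |R|=1.06605 >1
So |R|<1 on (-1.9231, 0).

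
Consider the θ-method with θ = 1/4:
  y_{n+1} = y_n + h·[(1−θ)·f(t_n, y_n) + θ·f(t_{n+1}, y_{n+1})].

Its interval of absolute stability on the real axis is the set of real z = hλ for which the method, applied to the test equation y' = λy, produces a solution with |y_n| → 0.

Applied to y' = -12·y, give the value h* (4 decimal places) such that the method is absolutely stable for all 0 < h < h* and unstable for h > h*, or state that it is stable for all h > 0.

With y'=λy (z=hλ):
  y_{n+1} = y_n + z·[3/4·y_n + 1/4·y_{n+1}] ⇒ (1 − 1/4z)y_{n+1} = (1 + 3/4z)y_n
  Hence R(z) = (1 + 3/4z)/(1 − 1/4z).

Find x<0 with |R(x)|<1.
x=-1.26: |R|=0.0418
R=−1: 1+3/4x = −1+1/4x ⇒ -1/2x=2 ⇒ x=2/(-1/2)=-4.0000
Confirm numerically:
  x=-3.399: |R|=0.83755 <1
  x=-2.125: |R|=0.38776 <1
  x=-1.634: |R|=0.16010 <1
  x=-4.388: |R|=1.09251 >1
  x=-4.317: |R|=1.07623 >1
  x=-4.129: |R|=1.03174 >1
So |R|<1 on (-4.0000, 0).

(-4.0000,0); λ=-12 ⇒ h* = (4)/12 = 0.3333.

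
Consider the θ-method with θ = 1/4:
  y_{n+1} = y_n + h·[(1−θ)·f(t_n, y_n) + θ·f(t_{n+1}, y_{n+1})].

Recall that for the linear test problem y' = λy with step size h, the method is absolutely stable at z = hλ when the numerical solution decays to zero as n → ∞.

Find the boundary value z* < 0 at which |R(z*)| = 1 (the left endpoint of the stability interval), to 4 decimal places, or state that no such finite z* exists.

left endpoint -4.0000.

With y'=λy (z=hλ):
  y_{n+1} = y_n + z·[3/4·y_n + 1/4·y_{n+1}] ⇒ (1 − 1/4z)y_{n+1} = (1 + 3/4z)y_n
  ⇒ R(z) = (1 + 3/4z)/(1 − 1/4z).

Need |R(x)|<1, x<0.
x=-1.44: |R|=0.0588
R=−1: 1+3/4x = −1+1/4x ⇒ -1/2x=2 ⇒ x=2/(-1/2)=-4.0000
Confirm numerically:
  x=-3.495: |R|=0.86524 <1
  x=-2.348: |R|=0.47952 <1
  x=-2.232: |R|=0.43261 <1
  x=-4.443: |R|=1.10494 >1
  x=-4.347: |R|=1.08314 >1
  x=-4.304: |R|=1.07322 >1
So |R|<1 on (-4.0000, 0).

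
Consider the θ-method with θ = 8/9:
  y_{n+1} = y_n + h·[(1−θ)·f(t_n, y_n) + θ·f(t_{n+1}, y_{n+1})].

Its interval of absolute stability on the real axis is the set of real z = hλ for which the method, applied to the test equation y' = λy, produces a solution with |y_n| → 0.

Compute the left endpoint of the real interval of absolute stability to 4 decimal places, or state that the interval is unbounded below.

With y'=λy (z=hλ):
  y_{n+1} = y_n + z·[1/9·y_n + 8/9·y_{n+1}] ⇒ (1 − 8/9z)y_{n+1} = (1 + 1/9z)y_n
  R(z) = (1 + 1/9z)/(1 − 8/9z).

Solve |R(x)|<1 on ℝ⁻.
x=-0.96: |R|=0.4820
x=-2: |R|=0.2800
x=-10: |R|=0.0112
x=-100: |R|=0.1125
θ=8/9≥1/2 ⇒ |1+1/9x|<|1−8/9x| ∀x<0 ⇒ stable on all of ℝ⁻.

(−∞, 0) — no finite endpoint.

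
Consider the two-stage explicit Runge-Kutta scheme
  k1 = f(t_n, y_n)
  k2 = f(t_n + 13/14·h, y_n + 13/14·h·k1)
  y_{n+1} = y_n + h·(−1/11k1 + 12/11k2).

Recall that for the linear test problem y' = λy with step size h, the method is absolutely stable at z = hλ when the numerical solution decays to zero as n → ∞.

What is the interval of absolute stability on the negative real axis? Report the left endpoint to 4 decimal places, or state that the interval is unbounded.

Test eqn y'=λy, z=hλ:
  k1=λy_n ⇒ h·k1=z·y_n;  k2=λ(1+13/14z)y_n ⇒ h·k2=z(1+13/14z)y_n
  y_{n+1}/y_n = 1 − 1/11z + 12/11z(1+13/14z) = 1 + z + 78/77z²
  Hence R(z) = 1 + z + 78/77z².

Boundary: |R(x)|=1, x<0.
x=-0.99: |R|=1.0028
R=1: x+78/77x²=0 ⇒ x=−77/78=-0.9872; min R=1−1/(4·78/77)=0.7532>−1
Confirm numerically:
  x=-0.925: |R|=0.94174 <1
  x=-0.826: |R|=0.86514 <1
  x=-0.538: |R|=0.75520 <1
  x=-0.472: |R|=0.75368 <1
  x=-1.525: |R|=1.83083 >1
  x=-1.365: |R|=1.52242 >1
Interval (-0.9872, 0).

z∈(-0.9872,0).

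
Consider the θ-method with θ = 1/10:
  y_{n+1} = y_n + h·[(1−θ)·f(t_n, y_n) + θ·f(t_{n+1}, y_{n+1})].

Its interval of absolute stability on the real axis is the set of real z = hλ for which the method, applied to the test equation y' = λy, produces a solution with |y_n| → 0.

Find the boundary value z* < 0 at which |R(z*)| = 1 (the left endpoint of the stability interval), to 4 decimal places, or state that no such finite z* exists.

left endpoint -2.5000.

Test eqn y'=λy, z=hλ:
  y_{n+1} = y_n + z·[9/10·y_n + 1/10·y_{n+1}] ⇒ (1 − 1/10z)y_{n+1} = (1 + 9/10z)y_n
  ⇒ R(z) = (1 + 9/10z)/(1 − 1/10z).

Solve |R(x)|<1 on ℝ⁻.
x=-0.68: |R|=0.3633
R=−1: 1+9/10x = −1+1/10x ⇒ -4/5x=2 ⇒ x=2/(-4/5)=-2.5000
Confirm numerically:
  x=-2.331: |R|=0.89036 <1
  x=-2.100: |R|=0.73554 <1
  x=-1.470: |R|=0.28160 <1
  x=-1.208: |R|=0.07780 <1
  x=-2.852: |R|=1.21911 >1
  x=-2.791: |R|=1.18200 >1
  x=-2.616: |R|=1.07356 >1
Interval (-2.5000, 0).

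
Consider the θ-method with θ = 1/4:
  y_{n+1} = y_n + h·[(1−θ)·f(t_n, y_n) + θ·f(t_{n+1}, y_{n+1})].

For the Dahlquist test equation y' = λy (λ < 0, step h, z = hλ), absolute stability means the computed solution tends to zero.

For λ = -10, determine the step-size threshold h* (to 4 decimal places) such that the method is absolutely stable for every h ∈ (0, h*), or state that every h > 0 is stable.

(-4.0000,0); λ=-10 ⇒ h* = (4)/10 = 0.4000.

On y'=λy, z=hλ:
  y_{n+1} = y_n + z·[3/4·y_n + 1/4·y_{n+1}] ⇒ (1 − 1/4z)y_{n+1} = (1 + 3/4z)y_n
  Hence R(z) = (1 + 3/4z)/(1 − 1/4z).

Find x<0 with |R(x)|<1.
x=-0.82: |R|=0.3195
R=−1: 1+3/4x = −1+1/4x ⇒ -1/2x=2 ⇒ x=2/(-1/2)=-4.0000
Confirm numerically:
  x=-2.704: |R|=0.61337 <1
  x=-2.574: |R|=0.56617 <1
  x=-2.063: |R|=0.36104 <1
  x=-4.547: |R|=1.12800 >1
  x=-4.541: |R|=1.12668 >1
  x=-4.076: |R|=1.01882 >1
Stable set (-4.0000, 0).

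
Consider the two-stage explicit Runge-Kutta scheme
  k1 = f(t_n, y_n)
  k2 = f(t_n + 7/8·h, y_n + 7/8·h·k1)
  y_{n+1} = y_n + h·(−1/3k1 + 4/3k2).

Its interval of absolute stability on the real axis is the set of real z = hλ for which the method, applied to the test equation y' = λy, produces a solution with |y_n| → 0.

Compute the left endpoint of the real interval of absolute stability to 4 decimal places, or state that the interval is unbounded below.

Set f=λy, z=hλ:
  k1=λy_n ⇒ h·k1=z·y_n;  k2=λ(1+7/8z)y_n ⇒ h·k2=z(1+7/8z)y_n
  y_{n+1}/y_n = 1 − 1/3z + 4/3z(1+7/8z) = 1 + z + 7/6z²
  R(z) = 1 + z + 7/6z².

Boundary: |R(x)|=1, x<0.
x=-0.67: |R|=0.8537
R=1: x+7/6x²=0 ⇒ x=−6/7=-0.8571; min R=1−1/(4·7/6)=0.7857>−1
Confirm numerically:
  x=-0.492: |R|=0.79041 <1
  x=-0.413: |R|=0.78600 <1
  x=-0.344: |R|=0.79406 <1
  x=-1.435: |R|=1.96743 >1
  x=-1.178: |R|=1.44096 >1
  x=-0.987: |R|=1.14953 >1
So |R|<1 on (-0.8571, 0).

z* = -0.8571.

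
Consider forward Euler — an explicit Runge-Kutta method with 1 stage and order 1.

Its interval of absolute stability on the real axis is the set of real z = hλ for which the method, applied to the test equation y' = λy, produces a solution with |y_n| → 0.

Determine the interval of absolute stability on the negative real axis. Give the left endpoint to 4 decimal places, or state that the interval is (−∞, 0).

z∈(-2.0000,0).

Set f=λy, z=hλ:
  order 1, 1-stage ⇒ R(z)=1+z
  (e.g. R(-0.61)=0.39000, |R|=0.39000)

Solve |R(x)|<1 on ℝ⁻.
x=-0.61: |R|=0.3900
|R(-1.17)|=0.1700 |R(-0.65)|=0.3500 |R(-0.52)|=0.4800
Bisect:
  x_lo=-2.3965 |R|=1.3965  x_hi=-0.1882 |R|=0.8118
  mid=-1.29236 |R|=0.29236 →hi
  mid=-1.84442 |R|=0.84442 →hi
  mid=-2.12045 |R|=1.12045 →lo
  mid=-1.98244 |R|=0.98244 →hi
  mid=-2.05145 |R|=1.05145 →lo
  mid=-2.01694 |R|=1.01694 →lo
  mid=-1.99969 |R|=0.99969 →hi
  mid=-2.00832 |R|=1.00832 →lo
  ...
  [-2.00009,-1.99996] ⇒ x*=-2.0000
Interval (-2.0000, 0).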